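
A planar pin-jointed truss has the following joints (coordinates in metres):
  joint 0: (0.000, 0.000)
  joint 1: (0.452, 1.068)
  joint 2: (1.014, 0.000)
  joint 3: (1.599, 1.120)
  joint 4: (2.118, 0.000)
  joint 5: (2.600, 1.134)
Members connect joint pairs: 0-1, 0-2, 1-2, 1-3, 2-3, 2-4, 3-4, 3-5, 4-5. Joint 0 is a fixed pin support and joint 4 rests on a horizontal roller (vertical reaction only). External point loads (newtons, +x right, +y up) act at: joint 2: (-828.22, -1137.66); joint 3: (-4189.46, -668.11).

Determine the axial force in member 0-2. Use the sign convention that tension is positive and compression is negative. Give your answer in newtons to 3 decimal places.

-3759.822

N=6 nodes, M=9 members, R=3 reactions → 2N=12, M+R=12
member 0 (0-1): L=1.1597, (cx,cy)=(0.3898,0.9209)
member 1 (0-2): L=1.0140, (cx,cy)=(1.0000,0.0000)
member 2 (1-2): L=1.2068, (cx,cy)=(0.4657,-0.8850)
member 3 (1-3): L=1.1482, (cx,cy)=(0.9990,0.0453)
member 4 (2-3): L=1.2636, (cx,cy)=(0.4630,0.8864)
member 5 (2-4): L=1.1040, (cx,cy)=(1.0000,0.0000)
member 6 (3-4): L=1.2344, (cx,cy)=(0.4204,-0.9073)
member 7 (3-5): L=1.0011, (cx,cy)=(0.9999,0.0140)
member 8 (4-5): L=1.2322, (cx,cy)=(0.3912,0.9203)
solve A·x = −loads:
  F[0-1] = -3227.3242 N (compression)
  F[0-2] = -3759.8223 N (compression)
  F[1-2] = +3217.2937 N (tension)
  F[1-3] = -2758.9118 N (compression)
  F[2-3] = -1928.6432 N (compression)
  F[2-4] = -540.4719 N (compression)
  F[3-4] = +1285.4766 N (tension)
  F[3-5] = -0.0000 N (compression)
  F[4-5] = +0.0000 N (tension)
  Rx@0 = +5017.6800 N
  Ry@0 = +2972.1062 N
  Ry@4 = -1166.3362 N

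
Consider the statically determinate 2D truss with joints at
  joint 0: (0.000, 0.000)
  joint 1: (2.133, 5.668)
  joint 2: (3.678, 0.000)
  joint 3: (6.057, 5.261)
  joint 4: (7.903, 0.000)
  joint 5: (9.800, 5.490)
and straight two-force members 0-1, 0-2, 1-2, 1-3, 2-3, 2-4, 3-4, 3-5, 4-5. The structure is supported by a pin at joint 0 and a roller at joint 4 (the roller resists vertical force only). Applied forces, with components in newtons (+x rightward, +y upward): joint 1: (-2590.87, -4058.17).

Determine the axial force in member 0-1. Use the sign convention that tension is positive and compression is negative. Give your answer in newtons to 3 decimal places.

N=6 nodes, M=9 members, R=3 reactions → 2N=12, M+R=12
member 0 (0-1): L=6.0561, (cx,cy)=(0.3522,0.9359)
member 1 (0-2): L=3.6780, (cx,cy)=(1.0000,0.0000)
member 2 (1-2): L=5.8748, (cx,cy)=(0.2630,-0.9648)
member 3 (1-3): L=3.9451, (cx,cy)=(0.9947,-0.1032)
member 4 (2-3): L=5.7739, (cx,cy)=(0.4120,0.9112)
member 5 (2-4): L=4.2250, (cx,cy)=(1.0000,0.0000)
member 6 (3-4): L=5.5755, (cx,cy)=(0.3311,-0.9436)
member 7 (3-5): L=3.7500, (cx,cy)=(0.9981,0.0611)
member 8 (4-5): L=5.8085, (cx,cy)=(0.3266,0.9452)
solve A·x = −loads:
  F[0-1] = -5151.1181 N (compression)
  F[0-2] = -776.6001 N (compression)
  F[1-2] = +727.7933 N (tension)
  F[1-3] = +588.3387 N (tension)
  F[2-3] = -770.6282 N (compression)
  F[2-4] = -267.6793 N (compression)
  F[3-4] = +808.4710 N (tension)
  F[3-5] = +0.0000 N (tension)
  F[4-5] = -0.0000 N (compression)
  Rx@0 = +2590.8700 N
  Ry@0 = +4821.0416 N
  Ry@4 = -762.8716 N

-5151.118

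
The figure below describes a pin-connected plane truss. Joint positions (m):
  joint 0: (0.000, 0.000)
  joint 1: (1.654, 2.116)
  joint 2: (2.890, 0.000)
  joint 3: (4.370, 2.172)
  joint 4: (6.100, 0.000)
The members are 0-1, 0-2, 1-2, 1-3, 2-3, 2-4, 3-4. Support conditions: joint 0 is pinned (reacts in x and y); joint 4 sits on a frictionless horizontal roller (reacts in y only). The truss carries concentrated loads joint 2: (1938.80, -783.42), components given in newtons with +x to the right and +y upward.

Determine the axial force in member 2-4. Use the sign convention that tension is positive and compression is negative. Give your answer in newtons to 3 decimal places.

295.630

N=5 nodes, M=7 members, R=3 reactions → 2N=10, M+R=10
member 0 (0-1): L=2.6857, (cx,cy)=(0.6158,0.7879)
member 1 (0-2): L=2.8900, (cx,cy)=(1.0000,0.0000)
member 2 (1-2): L=2.4505, (cx,cy)=(0.5044,-0.8635)
member 3 (1-3): L=2.7166, (cx,cy)=(0.9998,0.0206)
member 4 (2-3): L=2.6283, (cx,cy)=(0.5631,0.8264)
member 5 (2-4): L=3.2100, (cx,cy)=(1.0000,0.0000)
member 6 (3-4): L=2.7768, (cx,cy)=(0.6230,-0.7822)
solve A·x = −loads:
  F[0-1] = -523.2598 N (compression)
  F[0-2] = +2261.0476 N (tension)
  F[1-2] = +464.1523 N (tension)
  F[1-3] = -556.4742 N (compression)
  F[2-3] = +463.0179 N (tension)
  F[2-4] = +295.6303 N (tension)
  F[3-4] = -474.5081 N (compression)
  Rx@0 = -1938.8000 N
  Ry@0 = +412.2587 N
  Ry@4 = +371.1613 N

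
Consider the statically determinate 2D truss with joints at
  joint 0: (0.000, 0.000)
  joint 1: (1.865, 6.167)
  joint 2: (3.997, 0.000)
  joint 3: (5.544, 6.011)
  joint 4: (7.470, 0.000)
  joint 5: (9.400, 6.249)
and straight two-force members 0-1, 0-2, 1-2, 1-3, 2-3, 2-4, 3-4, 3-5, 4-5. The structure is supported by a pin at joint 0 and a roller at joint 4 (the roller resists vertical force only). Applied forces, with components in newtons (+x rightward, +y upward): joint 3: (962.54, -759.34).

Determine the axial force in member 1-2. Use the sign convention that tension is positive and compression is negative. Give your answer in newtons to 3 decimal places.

-629.450

N=6 nodes, M=9 members, R=3 reactions → 2N=12, M+R=12
member 0 (0-1): L=6.4428, (cx,cy)=(0.2895,0.9572)
member 1 (0-2): L=3.9970, (cx,cy)=(1.0000,0.0000)
member 2 (1-2): L=6.5251, (cx,cy)=(0.3267,-0.9451)
member 3 (1-3): L=3.6823, (cx,cy)=(0.9991,-0.0424)
member 4 (2-3): L=6.2069, (cx,cy)=(0.2492,0.9684)
member 5 (2-4): L=3.4730, (cx,cy)=(1.0000,0.0000)
member 6 (3-4): L=6.3120, (cx,cy)=(0.3051,-0.9523)
member 7 (3-5): L=3.8633, (cx,cy)=(0.9981,0.0616)
member 8 (4-5): L=6.5403, (cx,cy)=(0.2951,0.9555)
solve A·x = −loads:
  F[0-1] = +604.6467 N (tension)
  F[0-2] = +787.5136 N (tension)
  F[1-2] = -629.4497 N (compression)
  F[1-3] = +381.0329 N (tension)
  F[2-3] = +614.2884 N (tension)
  F[2-4] = +428.7442 N (tension)
  F[3-4] = -1405.1099 N (compression)
  F[3-5] = +0.0000 N (tension)
  F[4-5] = -0.0000 N (compression)
  Rx@0 = -962.5400 N
  Ry@0 = -578.7603 N
  Ry@4 = +1338.1003 N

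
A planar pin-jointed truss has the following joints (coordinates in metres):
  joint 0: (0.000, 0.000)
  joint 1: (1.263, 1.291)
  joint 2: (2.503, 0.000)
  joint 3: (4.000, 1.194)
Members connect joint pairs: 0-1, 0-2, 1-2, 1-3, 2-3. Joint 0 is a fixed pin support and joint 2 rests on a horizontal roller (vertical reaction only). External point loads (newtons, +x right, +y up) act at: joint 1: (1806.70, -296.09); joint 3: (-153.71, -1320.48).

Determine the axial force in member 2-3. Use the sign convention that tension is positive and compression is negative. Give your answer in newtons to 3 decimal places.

N=4 nodes, M=5 members, R=3 reactions → 2N=8, M+R=8
member 0 (0-1): L=1.8061, (cx,cy)=(0.6993,0.7148)
member 1 (0-2): L=2.5030, (cx,cy)=(1.0000,0.0000)
member 2 (1-2): L=1.7901, (cx,cy)=(0.6927,-0.7212)
member 3 (1-3): L=2.7387, (cx,cy)=(0.9994,-0.0354)
member 4 (2-3): L=1.9148, (cx,cy)=(0.7818,0.6235)
solve A·x = −loads:
  F[0-1] = +2100.6929 N (tension)
  F[0-2] = +183.9490 N (tension)
  F[1-2] = -2563.2816 N (compression)
  F[1-3] = +1438.8748 N (tension)
  F[2-3] = -2035.9586 N (compression)
  Rx@0 = -1652.9900 N
  Ry@0 = -1501.6088 N
  Ry@2 = +3118.1788 N

-2035.959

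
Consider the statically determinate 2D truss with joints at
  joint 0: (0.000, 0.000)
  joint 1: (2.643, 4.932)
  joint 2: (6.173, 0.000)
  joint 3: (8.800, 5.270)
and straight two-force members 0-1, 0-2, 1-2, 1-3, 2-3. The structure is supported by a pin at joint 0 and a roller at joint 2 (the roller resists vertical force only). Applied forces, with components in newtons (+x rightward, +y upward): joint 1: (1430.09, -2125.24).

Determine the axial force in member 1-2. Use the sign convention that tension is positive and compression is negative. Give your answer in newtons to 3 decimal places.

-2524.080

N=4 nodes, M=5 members, R=3 reactions → 2N=8, M+R=8
member 0 (0-1): L=5.5955, (cx,cy)=(0.4723,0.8814)
member 1 (0-2): L=6.1730, (cx,cy)=(1.0000,0.0000)
member 2 (1-2): L=6.0651, (cx,cy)=(0.5820,-0.8132)
member 3 (1-3): L=6.1663, (cx,cy)=(0.9985,0.0548)
member 4 (2-3): L=5.8885, (cx,cy)=(0.4461,0.8950)
solve A·x = −loads:
  F[0-1] = -82.5023 N (compression)
  F[0-2] = +1469.0592 N (tension)
  F[1-2] = -2524.0796 N (compression)
  F[1-3] = +0.0000 N (tension)
  F[2-3] = -0.0000 N (compression)
  Rx@0 = -1430.0900 N
  Ry@0 = +72.7188 N
  Ry@2 = +2052.5212 N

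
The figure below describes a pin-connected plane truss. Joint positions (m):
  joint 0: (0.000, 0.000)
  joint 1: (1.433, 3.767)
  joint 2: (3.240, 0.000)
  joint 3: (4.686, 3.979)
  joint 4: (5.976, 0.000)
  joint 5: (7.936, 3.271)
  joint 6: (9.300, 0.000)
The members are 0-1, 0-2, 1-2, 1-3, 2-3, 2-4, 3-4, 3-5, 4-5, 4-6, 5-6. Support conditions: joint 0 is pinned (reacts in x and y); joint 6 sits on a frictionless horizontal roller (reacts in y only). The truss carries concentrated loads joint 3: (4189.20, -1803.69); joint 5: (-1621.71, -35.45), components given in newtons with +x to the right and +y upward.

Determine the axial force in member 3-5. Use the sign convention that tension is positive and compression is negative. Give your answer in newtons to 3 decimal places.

N=7 nodes, M=11 members, R=3 reactions → 2N=14, M+R=14
member 0 (0-1): L=4.0304, (cx,cy)=(0.3556,0.9347)
member 1 (0-2): L=3.2400, (cx,cy)=(1.0000,0.0000)
member 2 (1-2): L=4.1780, (cx,cy)=(0.4325,-0.9016)
member 3 (1-3): L=3.2599, (cx,cy)=(0.9979,0.0650)
member 4 (2-3): L=4.2336, (cx,cy)=(0.3416,0.9399)
member 5 (2-4): L=2.7360, (cx,cy)=(1.0000,0.0000)
member 6 (3-4): L=4.1829, (cx,cy)=(0.3084,-0.9513)
member 7 (3-5): L=3.3262, (cx,cy)=(0.9771,-0.2129)
member 8 (4-5): L=3.8133, (cx,cy)=(0.5140,0.8578)
member 9 (4-6): L=3.3240, (cx,cy)=(1.0000,0.0000)
member 10 (5-6): L=3.5440, (cx,cy)=(0.3849,-0.9230)
solve A·x = −loads:
  F[0-1] = +344.4004 N (tension)
  F[0-2] = +2445.0379 N (tension)
  F[1-2] = -337.6100 N (compression)
  F[1-3] = +269.0398 N (tension)
  F[2-3] = +323.8769 N (tension)
  F[2-4] = +2188.3985 N (tension)
  F[3-4] = -1465.4539 N (compression)
  F[3-5] = -3436.9238 N (compression)
  F[4-5] = +1625.1266 N (tension)
  F[4-6] = +901.1474 N (tension)
  F[5-6] = -2341.3978 N (compression)
  Rx@0 = -2567.4900 N
  Ry@0 = -321.8961 N
  Ry@6 = +2161.0361 N

-3436.924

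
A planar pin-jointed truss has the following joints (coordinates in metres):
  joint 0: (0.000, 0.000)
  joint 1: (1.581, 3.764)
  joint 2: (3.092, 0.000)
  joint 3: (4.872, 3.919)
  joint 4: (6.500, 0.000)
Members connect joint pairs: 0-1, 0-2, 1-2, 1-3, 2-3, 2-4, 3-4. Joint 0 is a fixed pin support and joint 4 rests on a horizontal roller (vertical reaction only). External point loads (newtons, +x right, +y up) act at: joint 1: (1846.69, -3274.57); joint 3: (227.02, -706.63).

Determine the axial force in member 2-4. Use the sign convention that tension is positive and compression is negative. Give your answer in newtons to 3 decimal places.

1051.979

N=5 nodes, M=7 members, R=3 reactions → 2N=10, M+R=10
member 0 (0-1): L=4.0826, (cx,cy)=(0.3873,0.9220)
member 1 (0-2): L=3.0920, (cx,cy)=(1.0000,0.0000)
member 2 (1-2): L=4.0560, (cx,cy)=(0.3725,-0.9280)
member 3 (1-3): L=3.2946, (cx,cy)=(0.9989,0.0470)
member 4 (2-3): L=4.3043, (cx,cy)=(0.4135,0.9105)
member 5 (2-4): L=3.4080, (cx,cy)=(1.0000,0.0000)
member 6 (3-4): L=4.2437, (cx,cy)=(0.3836,-0.9235)
solve A·x = −loads:
  F[0-1] = -1571.4435 N (compression)
  F[0-2] = +2682.2632 N (tension)
  F[1-2] = -2053.1489 N (compression)
  F[1-3] = -1692.2408 N (compression)
  F[2-3] = +2092.6816 N (tension)
  F[2-4] = +1051.9787 N (tension)
  F[3-4] = -2742.1845 N (compression)
  Rx@0 = -2073.7100 N
  Ry@0 = +1448.8263 N
  Ry@4 = +2532.3737 N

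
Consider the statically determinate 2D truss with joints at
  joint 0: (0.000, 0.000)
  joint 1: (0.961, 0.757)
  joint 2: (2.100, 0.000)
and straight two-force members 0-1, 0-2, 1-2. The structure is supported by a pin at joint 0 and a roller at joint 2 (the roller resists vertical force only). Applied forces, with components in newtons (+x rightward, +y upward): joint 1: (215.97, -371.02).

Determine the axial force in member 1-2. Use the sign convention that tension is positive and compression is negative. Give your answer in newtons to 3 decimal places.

-447.389

N=3 nodes, M=3 members, R=3 reactions → 2N=6, M+R=6
member 0 (0-1): L=1.2233, (cx,cy)=(0.7856,0.6188)
member 1 (0-2): L=2.1000, (cx,cy)=(1.0000,0.0000)
member 2 (1-2): L=1.3676, (cx,cy)=(0.8328,-0.5535)
solve A·x = −loads:
  F[0-1] = -199.3907 N (compression)
  F[0-2] = +372.6017 N (tension)
  F[1-2] = -447.3886 N (compression)
  Rx@0 = -215.9700 N
  Ry@0 = +123.3821 N
  Ry@2 = +247.6379 N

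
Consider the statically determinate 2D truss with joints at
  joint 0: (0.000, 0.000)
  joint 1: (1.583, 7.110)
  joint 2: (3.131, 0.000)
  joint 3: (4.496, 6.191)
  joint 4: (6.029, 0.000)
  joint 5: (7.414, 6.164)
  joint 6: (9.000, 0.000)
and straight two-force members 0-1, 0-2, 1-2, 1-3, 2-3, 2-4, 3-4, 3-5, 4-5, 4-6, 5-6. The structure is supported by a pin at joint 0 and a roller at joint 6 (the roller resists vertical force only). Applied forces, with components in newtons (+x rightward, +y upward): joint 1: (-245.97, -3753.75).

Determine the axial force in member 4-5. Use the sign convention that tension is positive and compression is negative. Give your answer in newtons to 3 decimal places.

N=7 nodes, M=11 members, R=3 reactions → 2N=14, M+R=14
member 0 (0-1): L=7.2841, (cx,cy)=(0.2173,0.9761)
member 1 (0-2): L=3.1310, (cx,cy)=(1.0000,0.0000)
member 2 (1-2): L=7.2766, (cx,cy)=(0.2127,-0.9771)
member 3 (1-3): L=3.0545, (cx,cy)=(0.9537,-0.3009)
member 4 (2-3): L=6.3397, (cx,cy)=(0.2153,0.9765)
member 5 (2-4): L=2.8980, (cx,cy)=(1.0000,0.0000)
member 6 (3-4): L=6.3780, (cx,cy)=(0.2404,-0.9707)
member 7 (3-5): L=2.9181, (cx,cy)=(1.0000,-0.0093)
member 8 (4-5): L=6.3177, (cx,cy)=(0.2192,0.9757)
member 9 (4-6): L=2.9710, (cx,cy)=(1.0000,0.0000)
member 10 (5-6): L=6.3648, (cx,cy)=(0.2492,-0.9685)
solve A·x = −loads:
  F[0-1] = -3368.3272 N (compression)
  F[0-2] = +486.0447 N (tension)
  F[1-2] = -343.5056 N (compression)
  F[1-3] = -433.0319 N (compression)
  F[2-3] = +343.7038 N (tension)
  F[2-4] = +338.9652 N (tension)
  F[3-4] = -477.8619 N (compression)
  F[3-5] = -224.1167 N (compression)
  F[4-5] = +475.4179 N (tension)
  F[4-6] = +119.8831 N (tension)
  F[5-6] = -481.1025 N (compression)
  Rx@0 = +245.9700 N
  Ry@0 = +3287.8234 N
  Ry@6 = +465.9266 N

475.418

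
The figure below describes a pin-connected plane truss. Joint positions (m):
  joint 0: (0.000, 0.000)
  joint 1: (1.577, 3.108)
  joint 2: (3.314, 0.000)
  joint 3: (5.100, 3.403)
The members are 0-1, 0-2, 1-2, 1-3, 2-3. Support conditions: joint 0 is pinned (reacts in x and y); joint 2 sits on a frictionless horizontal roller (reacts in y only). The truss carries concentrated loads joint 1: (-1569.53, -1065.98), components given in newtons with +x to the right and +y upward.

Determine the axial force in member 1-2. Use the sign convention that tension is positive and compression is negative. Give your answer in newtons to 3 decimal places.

1105.150

N=4 nodes, M=5 members, R=3 reactions → 2N=8, M+R=8
member 0 (0-1): L=3.4852, (cx,cy)=(0.4525,0.8918)
member 1 (0-2): L=3.3140, (cx,cy)=(1.0000,0.0000)
member 2 (1-2): L=3.5605, (cx,cy)=(0.4879,-0.8729)
member 3 (1-3): L=3.5353, (cx,cy)=(0.9965,0.0834)
member 4 (2-3): L=3.8432, (cx,cy)=(0.4647,0.8855)
solve A·x = −loads:
  F[0-1] = -2277.1406 N (compression)
  F[0-2] = -539.1574 N (compression)
  F[1-2] = +1105.1498 N (tension)
  F[1-3] = -0.0000 N (compression)
  F[2-3] = +0.0000 N (tension)
  Rx@0 = +1569.5300 N
  Ry@0 = +2030.6900 N
  Ry@2 = -964.7100 N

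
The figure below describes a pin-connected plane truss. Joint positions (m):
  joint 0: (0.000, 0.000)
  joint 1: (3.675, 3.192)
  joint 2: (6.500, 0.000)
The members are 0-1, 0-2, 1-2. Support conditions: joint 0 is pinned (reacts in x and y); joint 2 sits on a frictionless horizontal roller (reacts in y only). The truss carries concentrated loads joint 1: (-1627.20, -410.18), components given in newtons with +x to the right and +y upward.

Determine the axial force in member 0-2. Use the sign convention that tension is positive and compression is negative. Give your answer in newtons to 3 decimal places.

N=3 nodes, M=3 members, R=3 reactions → 2N=6, M+R=6
member 0 (0-1): L=4.8677, (cx,cy)=(0.7550,0.6558)
member 1 (0-2): L=6.5000, (cx,cy)=(1.0000,0.0000)
member 2 (1-2): L=4.2626, (cx,cy)=(0.6627,-0.7488)
solve A·x = −loads:
  F[0-1] = -1490.4291 N (compression)
  F[0-2] = -501.9605 N (compression)
  F[1-2] = +757.3950 N (tension)
  Rx@0 = +1627.2000 N
  Ry@0 = +977.3509 N
  Ry@2 = -567.1709 N

-501.960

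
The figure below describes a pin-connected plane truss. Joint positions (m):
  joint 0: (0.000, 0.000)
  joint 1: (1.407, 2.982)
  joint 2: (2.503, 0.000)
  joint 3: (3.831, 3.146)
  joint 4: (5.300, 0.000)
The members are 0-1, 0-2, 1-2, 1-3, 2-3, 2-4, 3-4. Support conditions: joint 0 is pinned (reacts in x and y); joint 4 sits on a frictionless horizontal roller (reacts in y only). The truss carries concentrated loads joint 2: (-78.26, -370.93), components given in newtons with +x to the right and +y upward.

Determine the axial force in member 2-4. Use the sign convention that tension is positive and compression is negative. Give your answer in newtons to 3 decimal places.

81.797

N=5 nodes, M=7 members, R=3 reactions → 2N=10, M+R=10
member 0 (0-1): L=3.2973, (cx,cy)=(0.4267,0.9044)
member 1 (0-2): L=2.5030, (cx,cy)=(1.0000,0.0000)
member 2 (1-2): L=3.1770, (cx,cy)=(0.3450,-0.9386)
member 3 (1-3): L=2.4295, (cx,cy)=(0.9977,0.0675)
member 4 (2-3): L=3.4148, (cx,cy)=(0.3889,0.9213)
member 5 (2-4): L=2.7970, (cx,cy)=(1.0000,0.0000)
member 6 (3-4): L=3.4721, (cx,cy)=(0.4231,-0.9061)
solve A·x = −loads:
  F[0-1] = -216.4488 N (compression)
  F[0-2] = +14.1024 N (tension)
  F[1-2] = +196.9997 N (tension)
  F[1-3] = -160.6890 N (compression)
  F[2-3] = +201.9184 N (tension)
  F[2-4] = +81.7975 N (tension)
  F[3-4] = -193.3334 N (compression)
  Rx@0 = +78.2600 N
  Ry@0 = +195.7531 N
  Ry@4 = +175.1769 N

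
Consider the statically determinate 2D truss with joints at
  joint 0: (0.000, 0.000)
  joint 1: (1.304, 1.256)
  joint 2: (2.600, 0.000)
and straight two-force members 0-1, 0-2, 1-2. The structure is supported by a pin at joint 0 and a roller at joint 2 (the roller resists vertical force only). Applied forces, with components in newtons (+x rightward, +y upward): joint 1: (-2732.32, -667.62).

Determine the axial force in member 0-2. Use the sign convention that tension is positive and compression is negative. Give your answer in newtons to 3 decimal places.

N=3 nodes, M=3 members, R=3 reactions → 2N=6, M+R=6
member 0 (0-1): L=1.8105, (cx,cy)=(0.7202,0.6937)
member 1 (0-2): L=2.6000, (cx,cy)=(1.0000,0.0000)
member 2 (1-2): L=1.8048, (cx,cy)=(0.7181,-0.6959)
solve A·x = −loads:
  F[0-1] = -2382.3559 N (compression)
  F[0-2] = -1016.4557 N (compression)
  F[1-2] = +1415.4759 N (tension)
  Rx@0 = +2732.3200 N
  Ry@0 = +1652.7036 N
  Ry@2 = -985.0836 N

-1016.456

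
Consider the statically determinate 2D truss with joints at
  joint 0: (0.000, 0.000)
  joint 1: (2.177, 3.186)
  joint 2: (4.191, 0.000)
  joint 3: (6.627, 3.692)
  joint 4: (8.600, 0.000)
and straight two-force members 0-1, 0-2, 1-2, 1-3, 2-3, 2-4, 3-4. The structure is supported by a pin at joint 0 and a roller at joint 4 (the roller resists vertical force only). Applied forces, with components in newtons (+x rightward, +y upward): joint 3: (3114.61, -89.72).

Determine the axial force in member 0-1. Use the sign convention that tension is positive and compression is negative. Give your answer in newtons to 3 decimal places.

1594.520

N=5 nodes, M=7 members, R=3 reactions → 2N=10, M+R=10
member 0 (0-1): L=3.8587, (cx,cy)=(0.5642,0.8257)
member 1 (0-2): L=4.1910, (cx,cy)=(1.0000,0.0000)
member 2 (1-2): L=3.7692, (cx,cy)=(0.5343,-0.8453)
member 3 (1-3): L=4.4787, (cx,cy)=(0.9936,0.1130)
member 4 (2-3): L=4.4232, (cx,cy)=(0.5507,0.8347)
member 5 (2-4): L=4.4090, (cx,cy)=(1.0000,0.0000)
member 6 (3-4): L=4.1861, (cx,cy)=(0.4713,-0.8820)
solve A·x = −loads:
  F[0-1] = +1594.5197 N (tension)
  F[0-2] = +2215.0253 N (tension)
  F[1-2] = -1340.1686 N (compression)
  F[1-3] = +1626.0915 N (tension)
  F[2-3] = +1357.1723 N (tension)
  F[2-4] = +751.4960 N (tension)
  F[3-4] = -1594.4509 N (compression)
  Rx@0 = -3114.6100 N
  Ry@0 = -1316.5259 N
  Ry@4 = +1406.2459 N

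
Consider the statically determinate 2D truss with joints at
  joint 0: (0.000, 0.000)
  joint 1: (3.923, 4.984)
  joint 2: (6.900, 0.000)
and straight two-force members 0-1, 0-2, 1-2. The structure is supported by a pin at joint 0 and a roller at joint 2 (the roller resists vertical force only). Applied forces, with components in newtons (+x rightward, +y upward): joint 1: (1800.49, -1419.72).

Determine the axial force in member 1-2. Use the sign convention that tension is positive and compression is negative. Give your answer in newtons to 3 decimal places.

N=3 nodes, M=3 members, R=3 reactions → 2N=6, M+R=6
member 0 (0-1): L=6.3427, (cx,cy)=(0.6185,0.7858)
member 1 (0-2): L=6.9000, (cx,cy)=(1.0000,0.0000)
member 2 (1-2): L=5.8054, (cx,cy)=(0.5128,-0.8585)
solve A·x = −loads:
  F[0-1] = +875.5492 N (tension)
  F[0-2] = +1258.9596 N (tension)
  F[1-2] = -2455.0812 N (compression)
  Rx@0 = -1800.4900 N
  Ry@0 = -687.9907 N
  Ry@2 = +2107.7107 N

-2455.081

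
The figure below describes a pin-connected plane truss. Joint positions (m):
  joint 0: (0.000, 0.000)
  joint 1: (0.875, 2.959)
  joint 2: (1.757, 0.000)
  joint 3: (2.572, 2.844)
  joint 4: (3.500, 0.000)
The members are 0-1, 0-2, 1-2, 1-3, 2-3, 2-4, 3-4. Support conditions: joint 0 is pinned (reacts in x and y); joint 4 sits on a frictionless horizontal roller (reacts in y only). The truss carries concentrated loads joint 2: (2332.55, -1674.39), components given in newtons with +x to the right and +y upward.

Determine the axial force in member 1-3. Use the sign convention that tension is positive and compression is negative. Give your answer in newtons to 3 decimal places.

-506.489

N=5 nodes, M=7 members, R=3 reactions → 2N=10, M+R=10
member 0 (0-1): L=3.0857, (cx,cy)=(0.2836,0.9590)
member 1 (0-2): L=1.7570, (cx,cy)=(1.0000,0.0000)
member 2 (1-2): L=3.0877, (cx,cy)=(0.2857,-0.9583)
member 3 (1-3): L=1.7009, (cx,cy)=(0.9977,-0.0676)
member 4 (2-3): L=2.9585, (cx,cy)=(0.2755,0.9613)
member 5 (2-4): L=1.7430, (cx,cy)=(1.0000,0.0000)
member 6 (3-4): L=2.9916, (cx,cy)=(0.3102,-0.9507)
solve A·x = −loads:
  F[0-1] = -869.5394 N (compression)
  F[0-2] = +2579.1250 N (tension)
  F[1-2] = +905.8342 N (tension)
  F[1-3] = -506.4890 N (compression)
  F[2-3] = +838.7533 N (tension)
  F[2-4] = +274.2703 N (tension)
  F[3-4] = -884.1595 N (compression)
  Rx@0 = -2332.5500 N
  Ry@0 = +833.8462 N
  Ry@4 = +840.5438 N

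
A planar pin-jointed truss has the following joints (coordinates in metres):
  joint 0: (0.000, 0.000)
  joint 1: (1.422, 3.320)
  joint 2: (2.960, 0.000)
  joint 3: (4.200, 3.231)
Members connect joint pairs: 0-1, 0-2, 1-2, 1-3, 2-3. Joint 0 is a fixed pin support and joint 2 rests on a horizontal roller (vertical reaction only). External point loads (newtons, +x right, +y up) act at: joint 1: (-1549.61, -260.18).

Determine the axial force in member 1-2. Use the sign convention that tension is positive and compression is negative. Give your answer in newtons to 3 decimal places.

1777.765

N=4 nodes, M=5 members, R=3 reactions → 2N=8, M+R=8
member 0 (0-1): L=3.6117, (cx,cy)=(0.3937,0.9192)
member 1 (0-2): L=2.9600, (cx,cy)=(1.0000,0.0000)
member 2 (1-2): L=3.6589, (cx,cy)=(0.4203,-0.9074)
member 3 (1-3): L=2.7794, (cx,cy)=(0.9995,-0.0320)
member 4 (2-3): L=3.4608, (cx,cy)=(0.3583,0.9336)
solve A·x = −loads:
  F[0-1] = -2037.8603 N (compression)
  F[0-2] = -747.2661 N (compression)
  F[1-2] = +1777.7647 N (tension)
  F[1-3] = -0.0000 N (compression)
  F[2-3] = +0.0000 N (tension)
  Rx@0 = +1549.6100 N
  Ry@0 = +1873.2642 N
  Ry@2 = -1613.0842 N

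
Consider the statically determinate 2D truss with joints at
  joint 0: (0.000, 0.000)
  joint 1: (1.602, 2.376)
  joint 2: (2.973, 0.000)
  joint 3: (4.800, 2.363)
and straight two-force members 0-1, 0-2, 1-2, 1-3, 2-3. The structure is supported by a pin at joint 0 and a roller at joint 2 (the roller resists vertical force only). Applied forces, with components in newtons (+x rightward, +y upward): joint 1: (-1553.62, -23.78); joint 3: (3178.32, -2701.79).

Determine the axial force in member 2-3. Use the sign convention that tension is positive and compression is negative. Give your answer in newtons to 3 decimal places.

-3388.184

N=4 nodes, M=5 members, R=3 reactions → 2N=8, M+R=8
member 0 (0-1): L=2.8656, (cx,cy)=(0.5590,0.8291)
member 1 (0-2): L=2.9730, (cx,cy)=(1.0000,0.0000)
member 2 (1-2): L=2.7432, (cx,cy)=(0.4998,-0.8661)
member 3 (1-3): L=3.1980, (cx,cy)=(1.0000,-0.0041)
member 4 (2-3): L=2.9869, (cx,cy)=(0.6117,0.7911)
solve A·x = −loads:
  F[0-1] = +3538.5076 N (tension)
  F[0-2] = -353.4717 N (compression)
  F[1-2] = -3439.4100 N (compression)
  F[1-3] = +5250.8026 N (tension)
  F[2-3] = -3388.1842 N (compression)
  Rx@0 = -1624.7000 N
  Ry@0 = -2933.9176 N
  Ry@2 = +5659.4876 N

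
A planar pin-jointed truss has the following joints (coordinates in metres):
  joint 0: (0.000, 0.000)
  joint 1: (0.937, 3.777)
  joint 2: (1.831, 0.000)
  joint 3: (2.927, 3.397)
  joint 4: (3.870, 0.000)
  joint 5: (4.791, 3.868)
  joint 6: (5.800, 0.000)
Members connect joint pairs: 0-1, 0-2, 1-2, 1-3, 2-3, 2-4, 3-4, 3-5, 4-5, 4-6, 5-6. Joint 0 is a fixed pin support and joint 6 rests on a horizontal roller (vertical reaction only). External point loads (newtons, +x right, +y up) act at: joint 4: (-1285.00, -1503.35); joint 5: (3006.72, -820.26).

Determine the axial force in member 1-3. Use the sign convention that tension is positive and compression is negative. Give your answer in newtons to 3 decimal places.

N=7 nodes, M=11 members, R=3 reactions → 2N=14, M+R=14
member 0 (0-1): L=3.8915, (cx,cy)=(0.2408,0.9706)
member 1 (0-2): L=1.8310, (cx,cy)=(1.0000,0.0000)
member 2 (1-2): L=3.8814, (cx,cy)=(0.2303,-0.9731)
member 3 (1-3): L=2.0260, (cx,cy)=(0.9823,-0.1876)
member 4 (2-3): L=3.5694, (cx,cy)=(0.3071,0.9517)
member 5 (2-4): L=2.0390, (cx,cy)=(1.0000,0.0000)
member 6 (3-4): L=3.5255, (cx,cy)=(0.2675,-0.9636)
member 7 (3-5): L=1.9226, (cx,cy)=(0.9695,0.2450)
member 8 (4-5): L=3.9761, (cx,cy)=(0.2316,0.9728)
member 9 (4-6): L=1.9300, (cx,cy)=(1.0000,0.0000)
member 10 (5-6): L=3.9974, (cx,cy)=(0.2524,-0.9676)
solve A·x = −loads:
  F[0-1] = +1403.5140 N (tension)
  F[0-2] = +1383.7794 N (tension)
  F[1-2] = -1535.5806 N (compression)
  F[1-3] = +704.1301 N (tension)
  F[2-3] = +1570.1414 N (tension)
  F[2-4] = +547.9718 N (tension)
  F[3-4] = -1033.4434 N (compression)
  F[3-5] = +1495.7561 N (tension)
  F[4-5] = +2569.0054 N (tension)
  F[4-6] = +961.4798 N (tension)
  F[5-6] = -3809.1729 N (compression)
  Rx@0 = -1721.7200 N
  Ry@0 = -1362.2216 N
  Ry@6 = +3685.8316 N

704.130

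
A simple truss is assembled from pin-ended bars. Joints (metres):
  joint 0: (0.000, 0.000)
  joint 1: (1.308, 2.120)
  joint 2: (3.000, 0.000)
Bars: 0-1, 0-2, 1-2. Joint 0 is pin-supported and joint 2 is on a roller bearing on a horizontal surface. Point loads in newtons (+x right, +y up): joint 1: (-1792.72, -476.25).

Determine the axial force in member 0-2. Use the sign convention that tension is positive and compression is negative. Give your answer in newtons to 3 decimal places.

-845.370

N=3 nodes, M=3 members, R=3 reactions → 2N=6, M+R=6
member 0 (0-1): L=2.4910, (cx,cy)=(0.5251,0.8511)
member 1 (0-2): L=3.0000, (cx,cy)=(1.0000,0.0000)
member 2 (1-2): L=2.7124, (cx,cy)=(0.6238,-0.7816)
solve A·x = −loads:
  F[0-1] = -1804.1927 N (compression)
  F[0-2] = -845.3699 N (compression)
  F[1-2] = +1355.2037 N (tension)
  Rx@0 = +1792.7200 N
  Ry@0 = +1535.4605 N
  Ry@2 = -1059.2105 N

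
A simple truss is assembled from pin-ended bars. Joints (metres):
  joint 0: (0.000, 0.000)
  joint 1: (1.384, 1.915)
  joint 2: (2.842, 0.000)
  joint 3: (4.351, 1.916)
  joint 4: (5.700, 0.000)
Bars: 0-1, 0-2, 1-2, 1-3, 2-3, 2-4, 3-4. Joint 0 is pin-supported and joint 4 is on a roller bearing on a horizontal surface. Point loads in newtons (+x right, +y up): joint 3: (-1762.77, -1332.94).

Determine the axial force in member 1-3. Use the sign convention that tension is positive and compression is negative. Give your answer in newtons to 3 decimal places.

-1347.194

N=5 nodes, M=7 members, R=3 reactions → 2N=10, M+R=10
member 0 (0-1): L=2.3628, (cx,cy)=(0.5858,0.8105)
member 1 (0-2): L=2.8420, (cx,cy)=(1.0000,0.0000)
member 2 (1-2): L=2.4069, (cx,cy)=(0.6058,-0.7956)
member 3 (1-3): L=2.9670, (cx,cy)=(1.0000,0.0003)
member 4 (2-3): L=2.4389, (cx,cy)=(0.6187,0.7856)
member 5 (2-4): L=2.8580, (cx,cy)=(1.0000,0.0000)
member 6 (3-4): L=2.3433, (cx,cy)=(0.5757,-0.8177)
solve A·x = −loads:
  F[0-1] = -1120.3114 N (compression)
  F[0-2] = -1106.5440 N (compression)
  F[1-2] = +1140.6476 N (tension)
  F[1-3] = -1347.1936 N (compression)
  F[2-3] = -1155.2178 N (compression)
  F[2-4] = +299.1875 N (tension)
  F[3-4] = -519.6986 N (compression)
  Rx@0 = +1762.7700 N
  Ry@0 = +908.0006 N
  Ry@4 = +424.9394 N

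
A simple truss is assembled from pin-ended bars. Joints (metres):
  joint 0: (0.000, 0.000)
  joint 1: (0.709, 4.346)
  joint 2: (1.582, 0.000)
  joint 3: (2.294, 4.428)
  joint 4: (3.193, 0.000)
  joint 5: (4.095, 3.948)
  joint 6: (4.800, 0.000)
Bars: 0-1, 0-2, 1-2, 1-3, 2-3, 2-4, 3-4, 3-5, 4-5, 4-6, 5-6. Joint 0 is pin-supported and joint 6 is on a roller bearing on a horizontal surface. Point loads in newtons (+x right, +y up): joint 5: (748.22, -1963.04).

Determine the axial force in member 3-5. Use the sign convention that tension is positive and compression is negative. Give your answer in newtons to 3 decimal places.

258.059

N=7 nodes, M=11 members, R=3 reactions → 2N=14, M+R=14
member 0 (0-1): L=4.4035, (cx,cy)=(0.1610,0.9870)
member 1 (0-2): L=1.5820, (cx,cy)=(1.0000,0.0000)
member 2 (1-2): L=4.4328, (cx,cy)=(0.1969,-0.9804)
member 3 (1-3): L=1.5871, (cx,cy)=(0.9987,0.0517)
member 4 (2-3): L=4.4849, (cx,cy)=(0.1588,0.9873)
member 5 (2-4): L=1.6110, (cx,cy)=(1.0000,0.0000)
member 6 (3-4): L=4.5183, (cx,cy)=(0.1990,-0.9800)
member 7 (3-5): L=1.8639, (cx,cy)=(0.9663,-0.2575)
member 8 (4-5): L=4.0497, (cx,cy)=(0.2227,0.9749)
member 9 (4-6): L=1.6070, (cx,cy)=(1.0000,0.0000)
member 10 (5-6): L=4.0105, (cx,cy)=(0.1758,-0.9844)
solve A·x = −loads:
  F[0-1] = +331.4135 N (tension)
  F[0-2] = +694.8591 N (tension)
  F[1-2] = -327.4051 N (compression)
  F[1-3] = +117.9977 N (tension)
  F[2-3] = +325.1161 N (tension)
  F[2-4] = +578.7658 N (tension)
  F[3-4] = -401.5761 N (compression)
  F[3-5] = +258.0587 N (tension)
  F[4-5] = +403.6877 N (tension)
  F[4-6] = +408.9517 N (tension)
  F[5-6] = -2326.3565 N (compression)
  Rx@0 = -748.2200 N
  Ry@0 = -327.0894 N
  Ry@6 = +2290.1294 N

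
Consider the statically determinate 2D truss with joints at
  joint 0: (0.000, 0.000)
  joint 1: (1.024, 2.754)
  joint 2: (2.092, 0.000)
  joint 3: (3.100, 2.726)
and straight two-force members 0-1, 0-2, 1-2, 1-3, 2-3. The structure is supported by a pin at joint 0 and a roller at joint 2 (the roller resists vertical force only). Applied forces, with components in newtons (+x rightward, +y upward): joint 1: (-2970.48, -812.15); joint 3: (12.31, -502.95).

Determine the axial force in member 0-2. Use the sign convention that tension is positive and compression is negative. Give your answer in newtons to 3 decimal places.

N=4 nodes, M=5 members, R=3 reactions → 2N=8, M+R=8
member 0 (0-1): L=2.9382, (cx,cy)=(0.3485,0.9373)
member 1 (0-2): L=2.0920, (cx,cy)=(1.0000,0.0000)
member 2 (1-2): L=2.9538, (cx,cy)=(0.3616,-0.9323)
member 3 (1-3): L=2.0762, (cx,cy)=(0.9999,-0.0135)
member 4 (2-3): L=2.9064, (cx,cy)=(0.3468,0.9379)
solve A·x = −loads:
  F[0-1] = -4338.7232 N (compression)
  F[0-2] = -1446.0762 N (compression)
  F[1-2] = +3487.8570 N (tension)
  F[1-3] = +197.3210 N (tension)
  F[2-3] = -533.3961 N (compression)
  Rx@0 = +2958.1700 N
  Ry@0 = +4066.7053 N
  Ry@2 = -2751.6053 N

-1446.076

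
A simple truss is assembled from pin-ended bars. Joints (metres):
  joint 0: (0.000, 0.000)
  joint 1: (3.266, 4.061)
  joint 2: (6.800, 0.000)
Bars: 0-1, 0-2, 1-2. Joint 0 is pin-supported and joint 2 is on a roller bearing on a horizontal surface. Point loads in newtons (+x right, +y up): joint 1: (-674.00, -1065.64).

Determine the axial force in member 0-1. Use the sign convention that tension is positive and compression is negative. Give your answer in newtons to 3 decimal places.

N=3 nodes, M=3 members, R=3 reactions → 2N=6, M+R=6
member 0 (0-1): L=5.2114, (cx,cy)=(0.6267,0.7793)
member 1 (0-2): L=6.8000, (cx,cy)=(1.0000,0.0000)
member 2 (1-2): L=5.3834, (cx,cy)=(0.6565,-0.7544)
solve A·x = −loads:
  F[0-1] = -1227.2422 N (compression)
  F[0-2] = +95.1194 N (tension)
  F[1-2] = -144.8966 N (compression)
  Rx@0 = +674.0000 N
  Ry@0 = +956.3361 N
  Ry@2 = +109.3039 N

-1227.242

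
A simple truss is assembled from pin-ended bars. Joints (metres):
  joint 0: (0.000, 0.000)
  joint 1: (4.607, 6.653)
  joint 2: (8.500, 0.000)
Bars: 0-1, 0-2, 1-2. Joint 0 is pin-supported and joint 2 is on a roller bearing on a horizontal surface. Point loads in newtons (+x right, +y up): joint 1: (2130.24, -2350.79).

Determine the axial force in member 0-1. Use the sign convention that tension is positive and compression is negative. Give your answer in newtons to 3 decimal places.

N=3 nodes, M=3 members, R=3 reactions → 2N=6, M+R=6
member 0 (0-1): L=8.0924, (cx,cy)=(0.5693,0.8221)
member 1 (0-2): L=8.5000, (cx,cy)=(1.0000,0.0000)
member 2 (1-2): L=7.7083, (cx,cy)=(0.5050,-0.8631)
solve A·x = −loads:
  F[0-1] = +718.4869 N (tension)
  F[0-2] = +1721.2055 N (tension)
  F[1-2] = -3408.0567 N (compression)
  Rx@0 = -2130.2400 N
  Ry@0 = -590.6896 N
  Ry@2 = +2941.4796 N

718.487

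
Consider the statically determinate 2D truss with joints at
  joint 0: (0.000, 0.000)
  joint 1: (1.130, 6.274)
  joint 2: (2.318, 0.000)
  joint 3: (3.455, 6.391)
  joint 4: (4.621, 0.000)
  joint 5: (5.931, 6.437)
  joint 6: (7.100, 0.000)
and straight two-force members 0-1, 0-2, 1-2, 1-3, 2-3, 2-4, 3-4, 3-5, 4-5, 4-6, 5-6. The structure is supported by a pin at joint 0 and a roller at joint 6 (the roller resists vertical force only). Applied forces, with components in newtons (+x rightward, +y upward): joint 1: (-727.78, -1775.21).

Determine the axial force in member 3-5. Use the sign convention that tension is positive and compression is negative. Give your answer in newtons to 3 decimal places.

N=7 nodes, M=11 members, R=3 reactions → 2N=14, M+R=14
member 0 (0-1): L=6.3749, (cx,cy)=(0.1773,0.9842)
member 1 (0-2): L=2.3180, (cx,cy)=(1.0000,0.0000)
member 2 (1-2): L=6.3855, (cx,cy)=(0.1860,-0.9825)
member 3 (1-3): L=2.3279, (cx,cy)=(0.9987,0.0503)
member 4 (2-3): L=6.4914, (cx,cy)=(0.1752,0.9845)
member 5 (2-4): L=2.3030, (cx,cy)=(1.0000,0.0000)
member 6 (3-4): L=6.4965, (cx,cy)=(0.1795,-0.9838)
member 7 (3-5): L=2.4764, (cx,cy)=(0.9998,0.0186)
member 8 (4-5): L=6.5689, (cx,cy)=(0.1994,0.9799)
member 9 (4-6): L=2.4790, (cx,cy)=(1.0000,0.0000)
member 10 (5-6): L=6.5423, (cx,cy)=(0.1787,-0.9839)
solve A·x = −loads:
  F[0-1] = -2170.1531 N (compression)
  F[0-2] = -343.1067 N (compression)
  F[1-2] = +380.9284 N (tension)
  F[1-3] = +272.5806 N (tension)
  F[2-3] = -380.1546 N (compression)
  F[2-4] = -205.6497 N (compression)
  F[3-4] = +369.1625 N (tension)
  F[3-5] = +139.4159 N (tension)
  F[4-5] = -370.6121 N (compression)
  F[4-6] = -65.4833 N (compression)
  F[5-6] = +366.4759 N (tension)
  Rx@0 = +727.7800 N
  Ry@0 = +2135.7881 N
  Ry@6 = -360.5781 N

139.416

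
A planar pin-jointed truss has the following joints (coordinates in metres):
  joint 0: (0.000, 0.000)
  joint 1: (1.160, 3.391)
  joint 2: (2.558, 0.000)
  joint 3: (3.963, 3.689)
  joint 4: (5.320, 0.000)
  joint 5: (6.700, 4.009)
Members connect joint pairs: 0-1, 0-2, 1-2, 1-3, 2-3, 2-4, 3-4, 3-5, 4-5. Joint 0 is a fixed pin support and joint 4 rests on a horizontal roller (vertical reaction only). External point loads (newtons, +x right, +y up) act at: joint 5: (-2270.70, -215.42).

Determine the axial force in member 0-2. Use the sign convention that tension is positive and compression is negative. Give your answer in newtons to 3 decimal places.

-1704.467

N=6 nodes, M=9 members, R=3 reactions → 2N=12, M+R=12
member 0 (0-1): L=3.5839, (cx,cy)=(0.3237,0.9462)
member 1 (0-2): L=2.5580, (cx,cy)=(1.0000,0.0000)
member 2 (1-2): L=3.6679, (cx,cy)=(0.3811,-0.9245)
member 3 (1-3): L=2.8188, (cx,cy)=(0.9944,0.1057)
member 4 (2-3): L=3.9475, (cx,cy)=(0.3559,0.9345)
member 5 (2-4): L=2.7620, (cx,cy)=(1.0000,0.0000)
member 6 (3-4): L=3.9307, (cx,cy)=(0.3452,-0.9385)
member 7 (3-5): L=2.7556, (cx,cy)=(0.9932,0.1161)
member 8 (4-5): L=4.2399, (cx,cy)=(0.3255,0.9455)
solve A·x = −loads:
  F[0-1] = -1749.4253 N (compression)
  F[0-2] = -1704.4671 N (compression)
  F[1-2] = +1652.8466 N (tension)
  F[1-3] = -1202.9524 N (compression)
  F[2-3] = -1635.1572 N (compression)
  F[2-4] = -492.5011 N (compression)
  F[3-4] = +1478.5819 N (tension)
  F[3-5] = -2304.2444 N (compression)
  F[4-5] = +55.1650 N (tension)
  Rx@0 = +2270.7000 N
  Ry@0 = +1655.2550 N
  Ry@4 = -1439.8350 N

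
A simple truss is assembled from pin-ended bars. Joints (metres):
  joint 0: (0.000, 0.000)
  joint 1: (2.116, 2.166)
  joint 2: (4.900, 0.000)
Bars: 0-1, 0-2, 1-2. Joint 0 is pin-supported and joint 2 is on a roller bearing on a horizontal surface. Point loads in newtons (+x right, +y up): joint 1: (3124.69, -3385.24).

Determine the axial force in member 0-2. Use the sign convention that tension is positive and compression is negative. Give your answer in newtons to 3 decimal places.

3654.304

N=3 nodes, M=3 members, R=3 reactions → 2N=6, M+R=6
member 0 (0-1): L=3.0280, (cx,cy)=(0.6988,0.7153)
member 1 (0-2): L=4.9000, (cx,cy)=(1.0000,0.0000)
member 2 (1-2): L=3.5274, (cx,cy)=(0.7893,-0.6141)
solve A·x = −loads:
  F[0-1] = -757.8880 N (compression)
  F[0-2] = +3654.3040 N (tension)
  F[1-2] = -4630.0346 N (compression)
  Rx@0 = -3124.6900 N
  Ry@0 = +542.1285 N
  Ry@2 = +2843.1115 N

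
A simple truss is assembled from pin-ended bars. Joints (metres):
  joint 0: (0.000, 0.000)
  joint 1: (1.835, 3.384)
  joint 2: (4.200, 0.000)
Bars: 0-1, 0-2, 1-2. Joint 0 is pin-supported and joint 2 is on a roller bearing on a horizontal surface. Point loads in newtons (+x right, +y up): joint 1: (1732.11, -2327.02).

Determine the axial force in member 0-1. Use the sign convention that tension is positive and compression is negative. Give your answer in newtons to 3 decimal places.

96.979

N=3 nodes, M=3 members, R=3 reactions → 2N=6, M+R=6
member 0 (0-1): L=3.8495, (cx,cy)=(0.4767,0.8791)
member 1 (0-2): L=4.2000, (cx,cy)=(1.0000,0.0000)
member 2 (1-2): L=4.1285, (cx,cy)=(0.5728,-0.8197)
solve A·x = −loads:
  F[0-1] = +96.9792 N (tension)
  F[0-2] = +1685.8815 N (tension)
  F[1-2] = -2943.0005 N (compression)
  Rx@0 = -1732.1100 N
  Ry@0 = -85.2519 N
  Ry@2 = +2412.2719 N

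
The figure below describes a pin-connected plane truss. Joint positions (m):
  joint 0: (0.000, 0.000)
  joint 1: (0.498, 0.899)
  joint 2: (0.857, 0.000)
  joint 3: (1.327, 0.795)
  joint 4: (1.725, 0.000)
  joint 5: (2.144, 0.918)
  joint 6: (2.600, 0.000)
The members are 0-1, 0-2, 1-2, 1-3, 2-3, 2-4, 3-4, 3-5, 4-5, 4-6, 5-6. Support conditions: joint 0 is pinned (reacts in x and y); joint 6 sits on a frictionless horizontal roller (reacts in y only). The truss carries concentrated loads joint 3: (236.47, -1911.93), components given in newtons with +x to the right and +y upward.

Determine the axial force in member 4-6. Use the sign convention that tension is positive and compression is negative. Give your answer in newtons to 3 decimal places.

N=7 nodes, M=11 members, R=3 reactions → 2N=14, M+R=14
member 0 (0-1): L=1.0277, (cx,cy)=(0.4846,0.8748)
member 1 (0-2): L=0.8570, (cx,cy)=(1.0000,0.0000)
member 2 (1-2): L=0.9680, (cx,cy)=(0.3709,-0.9287)
member 3 (1-3): L=0.8355, (cx,cy)=(0.9922,-0.1245)
member 4 (2-3): L=0.9235, (cx,cy)=(0.5089,0.8608)
member 5 (2-4): L=0.8680, (cx,cy)=(1.0000,0.0000)
member 6 (3-4): L=0.8891, (cx,cy)=(0.4477,-0.8942)
member 7 (3-5): L=0.8262, (cx,cy)=(0.9889,0.1489)
member 8 (4-5): L=1.0091, (cx,cy)=(0.4152,0.9097)
member 9 (4-6): L=0.8750, (cx,cy)=(1.0000,0.0000)
member 10 (5-6): L=1.0250, (cx,cy)=(0.4449,-0.8956)
solve A·x = −loads:
  F[0-1] = -987.4843 N (compression)
  F[0-2] = +714.9738 N (tension)
  F[1-2] = +1047.2350 N (tension)
  F[1-3] = -873.6724 N (compression)
  F[2-3] = -1129.8045 N (compression)
  F[2-4] = +1678.3182 N (tension)
  F[3-4] = -1352.7449 N (compression)
  F[3-5] = -1084.8328 N (compression)
  F[4-5] = +1329.6691 N (tension)
  F[4-6] = +520.6372 N (tension)
  F[5-6] = -1170.3115 N (compression)
  Rx@0 = -236.4700 N
  Ry@0 = +863.8051 N
  Ry@6 = +1048.1249 N

520.637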